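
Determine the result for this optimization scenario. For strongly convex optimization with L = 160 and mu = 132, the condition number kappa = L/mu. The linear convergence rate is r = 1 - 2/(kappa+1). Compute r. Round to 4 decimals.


Step 1: Compute the condition number.
kappa = L/mu = 160/132 = 1.2121
Step 2: Compute the convergence rate.
r = 1 - 2/(kappa + 1) = 1 - 2*mu/(L + mu) = (L - mu)/(L + mu) = 28/292 = 0.0959


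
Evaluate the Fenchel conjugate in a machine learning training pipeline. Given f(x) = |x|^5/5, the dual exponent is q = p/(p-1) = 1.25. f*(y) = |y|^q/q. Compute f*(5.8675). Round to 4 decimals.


The conjugate exponent q satisfies 1/p + 1/q = 1.
p = 5, so q = 5/(5 - 1) = 1.25
|y|^q = 5.8675^1.25 = 9.132
f*(5.8675) = 9.132 / 1.25 = 7.3056


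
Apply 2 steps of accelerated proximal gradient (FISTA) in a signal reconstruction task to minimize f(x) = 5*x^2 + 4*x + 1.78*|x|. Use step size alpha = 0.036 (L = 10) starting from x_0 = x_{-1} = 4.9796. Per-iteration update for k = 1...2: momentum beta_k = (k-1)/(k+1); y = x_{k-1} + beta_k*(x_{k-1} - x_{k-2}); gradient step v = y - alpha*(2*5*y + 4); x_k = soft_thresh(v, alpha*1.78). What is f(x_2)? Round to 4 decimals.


FISTA on f(x) = 5*x^2 + 4*x + 1.78*|x|
L = 10, alpha = 0.036
Iteration 1: beta = 0.0, y = 4.9796 + 0.0*(4.9796 - 4.9796) = 4.9796
  grad(y) = 53.796, v = y - alpha*grad = 3.0429
  prox(v) = soft_thresh(3.0429, 0.0641) = 2.9789
Iteration 2: beta = 0.3333, y = 2.9789 + 0.3333*(2.9789 - 4.9796) = 2.312
  grad(y) = 27.1195, v = y - alpha*grad = 1.3356
  prox(v) = soft_thresh(1.3356, 0.0641) = 1.2716
f(x_2) = 5*1.2716^2 + 4*1.2716 + 1.78*|1.2716| = 15.4341


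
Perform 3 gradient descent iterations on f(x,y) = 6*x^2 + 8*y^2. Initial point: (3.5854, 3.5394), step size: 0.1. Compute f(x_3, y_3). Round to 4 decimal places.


Gradient descent on f(x,y) = 6*x^2 + 8*y^2.
Starting point: (3.5854, 3.5394), alpha = 0.1
Step 1: grad_x = 2*6*3.5854 = 43.0248, grad_y = 2*8*3.5394 = 56.6304
  x_1 = 3.5854 - 0.1*43.0248 = -0.7171
  y_1 = 3.5394 - 0.1*56.6304 = -2.1236
Step 2: grad_x = 2*6*-0.7171 = -8.605, grad_y = 2*8*-2.1236 = -33.9782
  x_2 = -0.7171 - 0.1*-8.605 = 0.1434
  y_2 = -2.1236 - 0.1*-33.9782 = 1.2742
Step 3: grad_x = 2*6*0.1434 = 1.721, grad_y = 2*8*1.2742 = 20.3869
  x_3 = 0.1434 - 0.1*1.721 = -0.0287
  y_3 = 1.2742 - 0.1*20.3869 = -0.7645
f(-0.0287, -0.7645) = 6*(-0.0287)^2 + 8*(-0.7645)^2 = 4.6807


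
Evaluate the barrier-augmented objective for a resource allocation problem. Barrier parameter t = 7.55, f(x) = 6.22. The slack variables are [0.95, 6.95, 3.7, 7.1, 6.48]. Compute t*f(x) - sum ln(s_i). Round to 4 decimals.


Step 1: Compute log-barrier.
ln values: [-0.0513, 1.9387, 1.3083, 1.9601, 1.8687]
phi = -(-0.0513 + 1.9387 + 1.3083 + 1.9601 + 1.8687) = -7.0246
Step 2: Compute augmented objective.
t*f(x) = 7.55*6.22 = 46.961
Total = 46.961 - 7.0246 = 39.9364


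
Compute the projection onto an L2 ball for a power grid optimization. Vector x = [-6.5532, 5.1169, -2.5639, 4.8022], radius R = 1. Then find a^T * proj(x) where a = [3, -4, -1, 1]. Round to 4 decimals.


Step 1: Compute ||x|| (intermediates to 6 decimals).
||x|| = sqrt((-6.5532)^2 + 5.1169^2 + (-2.5639)^2 + 4.8022^2) = 9.937897
Step 2: Project.
Since ||x|| > R, scale = R/||x|| = 1/9.937897 = 0.100625, proj(x) = scale * x
proj(x) = [-0.659416, 0.514888, -0.257992, 0.483221]
Step 3: Dot product.
a^T * proj(x) = 3*(-0.659416) - 4*0.514888 - 1*(-0.257992) + 1*0.483221 = -3.2966


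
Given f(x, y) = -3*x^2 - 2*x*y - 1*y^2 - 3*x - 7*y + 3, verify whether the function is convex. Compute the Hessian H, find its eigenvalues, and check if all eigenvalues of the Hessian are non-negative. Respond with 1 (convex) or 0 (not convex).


The Hessian of f(x,y) = -3*x^2 - 2*x*y - 1*y^2 - 3*x - 7*y + 3 is:
H = [[-6, -2], [-2, -2]]
Trace = -6 - 2 = -8
Determinant = -6*-2 - (-2)^2 = 8
Discriminant = (-8)^2 - 4*8 = 32.0
Eigenvalues: lambda_1 = -6.8284, lambda_2 = -1.1716
The function is not convex.

0


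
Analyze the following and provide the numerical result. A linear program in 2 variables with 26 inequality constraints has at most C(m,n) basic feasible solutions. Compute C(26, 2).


Each vertex corresponds to some choice of n active constraints out of m, so the number of vertices is at most C(m, n) = m! / (n!(m-n)!).
m = 26, n = 2
Numerator: 26 * 25
Denominator: 2! = 2
C(26, 2) = 325


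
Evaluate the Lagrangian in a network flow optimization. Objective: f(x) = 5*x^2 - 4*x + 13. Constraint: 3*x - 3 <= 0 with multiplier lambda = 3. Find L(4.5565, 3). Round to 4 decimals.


Step 1: Evaluate f(x).
f(4.5565) = 5*4.5565^2 - 4*4.5565 + 13 = 98.5825
Step 2: Evaluate g(x).
g(4.5565) = 3*4.5565 - 3 = 10.6695
Step 3: Compute Lagrangian.
L = 98.5825 + 3*10.6695 = 130.591


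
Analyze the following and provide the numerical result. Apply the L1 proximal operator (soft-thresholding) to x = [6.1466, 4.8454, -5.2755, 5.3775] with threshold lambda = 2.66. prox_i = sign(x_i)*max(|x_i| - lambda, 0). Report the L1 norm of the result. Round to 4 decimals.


Soft-thresholding with lambda = 2.66:
prox(6.1466) = sign(6.1466)*max(|6.1466| - 2.66, 0) = 3.4866
prox(4.8454) = sign(4.8454)*max(|4.8454| - 2.66, 0) = 2.1854
prox(-5.2755) = sign(-5.2755)*max(|-5.2755| - 2.66, 0) = -2.6155
prox(5.3775) = sign(5.3775)*max(|5.3775| - 2.66, 0) = 2.7175
prox(x) = [3.4866, 2.1854, -2.6155, 2.7175]
||prox(x)||_1 = 3.4866 + 2.1854 + 2.6155 + 2.7175 = 11.005


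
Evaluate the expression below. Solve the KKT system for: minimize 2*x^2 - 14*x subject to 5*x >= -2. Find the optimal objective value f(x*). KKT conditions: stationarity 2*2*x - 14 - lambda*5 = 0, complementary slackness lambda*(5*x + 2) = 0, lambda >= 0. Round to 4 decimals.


Step 1: Try lambda = 0 (constraint inactive).
Stationarity: 2*2*x - 14 = 0
x* = 14/(2*2) = 3.5
Check constraint: 5*3.5 = 17.5 >= -2 -- satisfied.
Step 2: Compute optimal value.
f(x*) = 2*3.5^2 - 14*3.5 = -24.5


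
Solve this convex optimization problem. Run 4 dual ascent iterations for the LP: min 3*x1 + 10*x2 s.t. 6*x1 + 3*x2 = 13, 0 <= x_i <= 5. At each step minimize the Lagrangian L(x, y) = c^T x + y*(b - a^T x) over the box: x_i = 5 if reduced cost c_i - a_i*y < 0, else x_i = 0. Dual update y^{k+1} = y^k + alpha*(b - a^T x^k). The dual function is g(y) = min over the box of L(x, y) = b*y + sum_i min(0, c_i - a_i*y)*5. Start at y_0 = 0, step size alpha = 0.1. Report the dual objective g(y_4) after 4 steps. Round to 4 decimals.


Dual ascent for LP: min 3*x1 + 10*x2, 6*x1 + 3*x2 = 13, 0 <= x_i <= 5
Step 1: y^k = 0.0, reduced costs: (3.0, 10.0)
  x^k = (0.0, 0.0), subgradient = b - a^T x = 13.0
  y^{k+1} = 0.0 + 0.1*13.0 = 1.3
Step 2: y^k = 1.3, reduced costs: (-4.8, 6.1)
  x^k = (5.0, 0.0), subgradient = b - a^T x = -17.0
  y^{k+1} = 1.3 + 0.1*-17.0 = -0.4
Step 3: y^k = -0.4, reduced costs: (5.4, 11.2)
  x^k = (0.0, 0.0), subgradient = b - a^T x = 13.0
  y^{k+1} = -0.4 + 0.1*13.0 = 0.9
Step 4: y^k = 0.9, reduced costs: (-2.4, 7.3)
  x^k = (5.0, 0.0), subgradient = b - a^T x = -17.0
  y^{k+1} = 0.9 + 0.1*-17.0 = -0.8
Dual objective at y_4 = -0.8: reduced costs (7.8, 12.4), box minimizer x = (0.0, 0.0)
g(y_4) = b*y + (c1 - a1*y)*x1 + (c2 - a2*y)*x2 = 13*(-0.8) + 7.8*0.0 + 12.4*0.0 = -10.4 + 0.0 + 0.0 = -10.4


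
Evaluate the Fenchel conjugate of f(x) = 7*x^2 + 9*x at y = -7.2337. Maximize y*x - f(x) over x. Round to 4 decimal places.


f*(y) = sup_x {y*x - a*x^2 - b*x} = sup_x {(y-b)*x - a*x^2}
FOC: (y - b) - 2a*x = 0 => x* = (y - b)/(2a)
x* = (-7.2337 - 9)/(2*7) = -1.1596
f*(-7.2337) = (y-b)^2/(4a) = (-7.2337 - 9)^2/(4*7)
= 263.533/28 = 9.4119


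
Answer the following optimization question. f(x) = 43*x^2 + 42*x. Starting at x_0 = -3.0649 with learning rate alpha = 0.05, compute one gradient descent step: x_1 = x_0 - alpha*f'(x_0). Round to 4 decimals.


We compute the gradient at x_0 and apply the update.
f'(x) = 86*x + 42
f'(-3.0649) = 86*-3.0649 + 42 = -221.5814
x_1 = -3.0649 - 0.05*-221.5814 = 8.0142


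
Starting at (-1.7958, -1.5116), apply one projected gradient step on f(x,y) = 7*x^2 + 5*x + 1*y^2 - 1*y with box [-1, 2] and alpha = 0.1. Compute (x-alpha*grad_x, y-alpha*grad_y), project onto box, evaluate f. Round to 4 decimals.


Step 1: Compute gradient at (-1.7958, -1.5116).
grad_x = 2*7*-1.7958 + 5 = -20.1412
grad_y = 2*1*-1.5116 - 1 = -4.0232
Step 2: Gradient step.
x_raw = -1.7958 - 0.1*-20.1412 = 0.2183
y_raw = -1.5116 - 0.1*-4.0232 = -1.1093
Step 3: Project onto [-1, 2].
x_proj = clip(0.2183) = 0.2183
y_proj = clip(-1.1093) = -1.0
Step 4: Evaluate f.
f(0.2183, -1.0) = 3.4252


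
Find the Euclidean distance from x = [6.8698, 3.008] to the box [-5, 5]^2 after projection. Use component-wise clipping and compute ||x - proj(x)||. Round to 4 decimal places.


Project each component onto [-5, 5].
clip(6.8698) = 5.0, clip(3.008) = 3.008
Projection = [5.0, 3.008]
Squared diffs: [3.4962, 0.0]
Distance = sqrt(3.4962) = 1.8698


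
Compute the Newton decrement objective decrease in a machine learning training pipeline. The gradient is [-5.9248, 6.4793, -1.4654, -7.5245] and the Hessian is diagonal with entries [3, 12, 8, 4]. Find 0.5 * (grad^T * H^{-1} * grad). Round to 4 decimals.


Step 1: H is diagonal, so H^(-1) * g = [-1.9749, 0.5399, -0.1832, -1.8811].
Step 2: g^T H^(-1) g = sum_i g_i^2 / H_ii
  = (-5.9248)^2/3 + (6.4793)^2/12 + (-1.4654)^2/8 + (-7.5245)^2/4
  = 11.7011 + 3.4984 + 0.2684 + 14.1545 = 29.6225
Step 3: Objective decrease = 0.5 * g^T H^(-1) g = 14.8112


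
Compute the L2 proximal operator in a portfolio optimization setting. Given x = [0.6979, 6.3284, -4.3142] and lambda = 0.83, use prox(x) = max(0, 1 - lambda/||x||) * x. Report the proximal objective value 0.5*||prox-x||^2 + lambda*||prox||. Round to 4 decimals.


Step 1: Compute ||x||.
||x|| = 7.6908
Step 2: Compute scaling factor.
scale = max(0, 1 - 0.83/7.6908) = 0.8921
Step 3: prox(x) = [0.6226, 5.6454, -3.8486]
||prox(x)|| = 6.8608
Step 4: Proximal objective.
0.5*||prox-x||^2 = 0.3445
lambda*||prox|| = 5.6945
Total = 6.0389


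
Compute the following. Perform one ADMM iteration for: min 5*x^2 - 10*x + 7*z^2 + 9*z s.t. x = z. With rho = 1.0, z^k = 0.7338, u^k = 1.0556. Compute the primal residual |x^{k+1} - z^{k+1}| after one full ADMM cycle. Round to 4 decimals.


ADMM iteration with rho = 1.0, z^k = 0.7338, u^k = 1.0556
Step 1: x-update.
Minimize 5*x^2 - 10*x + (1.0/2)*(x - 0.7338 + 1.0556)^2
FOC: (2*5 + 1.0)*x = 10 + 1.0*(0.7338 - 1.0556)
x^{k+1} = 0.8798
Step 2: z-update.
Minimize 7*z^2 + 9*z + (1.0/2)*(0.8798 - z + 1.0556)^2
FOC: (2*7 + 1.0)*z = -9 + 1.0*(0.8798 + 1.0556)
z^{k+1} = -0.471
Step 3: u-update.
u^{k+1} = 1.0556 + 0.8798 + 0.471 = 2.4064
Step 4: Primal residual = |0.8798 + 0.471| = 1.3508


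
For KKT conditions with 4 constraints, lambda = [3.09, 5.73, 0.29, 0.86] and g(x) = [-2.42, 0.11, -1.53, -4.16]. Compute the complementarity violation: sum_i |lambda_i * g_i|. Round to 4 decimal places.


KKT complementary slackness check:
lambda_1 * g_1 = 3.09 * -2.42 = -7.4778
lambda_2 * g_2 = 5.73 * 0.11 = 0.6303
lambda_3 * g_3 = 0.29 * -1.53 = -0.4437
lambda_4 * g_4 = 0.86 * -4.16 = -3.5776
Total violation = 7.4778 + 0.6303 + 0.4437 + 3.5776 = 12.1294


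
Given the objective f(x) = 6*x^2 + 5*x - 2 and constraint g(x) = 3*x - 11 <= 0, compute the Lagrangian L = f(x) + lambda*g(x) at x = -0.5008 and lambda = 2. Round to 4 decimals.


Step 1: Evaluate f(x).
f(-0.5008) = 6*(-0.5008)^2 + 5*(-0.5008) - 2 = -2.9992
Step 2: Evaluate g(x).
g(-0.5008) = 3*-0.5008 - 11 = -12.5024
Step 3: Compute Lagrangian.
L = -2.9992 + 2*-12.5024 = -28.004


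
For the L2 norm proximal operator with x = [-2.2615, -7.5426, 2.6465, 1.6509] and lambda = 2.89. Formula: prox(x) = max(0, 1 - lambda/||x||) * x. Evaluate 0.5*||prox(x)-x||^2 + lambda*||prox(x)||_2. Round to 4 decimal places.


Step 1: Compute ||x||.
||x|| = 8.4696
Step 2: Compute scaling factor.
scale = max(0, 1 - 2.89/8.4696) = 0.6588
Step 3: prox(x) = [-1.4898, -4.9689, 1.7435, 1.0876]
||prox(x)|| = 5.5796
Step 4: Proximal objective.
0.5*||prox-x||^2 = 4.1761
lambda*||prox|| = 16.125
Total = 20.3012


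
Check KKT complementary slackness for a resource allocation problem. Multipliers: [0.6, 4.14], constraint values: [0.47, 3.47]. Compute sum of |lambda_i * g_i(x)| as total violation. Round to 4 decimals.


KKT complementary slackness check:
lambda_1 * g_1 = 0.6 * 0.47 = 0.282
lambda_2 * g_2 = 4.14 * 3.47 = 14.3658
Total violation = 0.282 + 14.3658 = 14.6478


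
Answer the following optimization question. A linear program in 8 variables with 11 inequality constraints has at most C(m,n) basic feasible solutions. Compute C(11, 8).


Each vertex corresponds to some choice of n active constraints out of m, so the number of vertices is at most C(m, n) = m! / (n!(m-n)!).
m = 11, n = 8
Numerator: 11 * 10 * 9 * 8 * 7 * 6 * 5 * 4
Denominator: 8! = 40320
C(11, 8) = 165


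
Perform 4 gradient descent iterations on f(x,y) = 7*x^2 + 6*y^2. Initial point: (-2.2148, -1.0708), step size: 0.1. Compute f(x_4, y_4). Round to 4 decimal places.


Gradient descent on f(x,y) = 7*x^2 + 6*y^2.
Starting point: (-2.2148, -1.0708), alpha = 0.1
Step 1: grad_x = 2*7*-2.2148 = -31.0072, grad_y = 2*6*-1.0708 = -12.8496
  x_1 = -2.2148 - 0.1*-31.0072 = 0.8859
  y_1 = -1.0708 - 0.1*-12.8496 = 0.2142
Step 2: grad_x = 2*7*0.8859 = 12.4029, grad_y = 2*6*0.2142 = 2.5699
  x_2 = 0.8859 - 0.1*12.4029 = -0.3544
  y_2 = 0.2142 - 0.1*2.5699 = -0.0428
Step 3: grad_x = 2*7*-0.3544 = -4.9612, grad_y = 2*6*-0.0428 = -0.514
  x_3 = -0.3544 - 0.1*-4.9612 = 0.1417
  y_3 = -0.0428 - 0.1*-0.514 = 0.0086
Step 4: grad_x = 2*7*0.1417 = 1.9845, grad_y = 2*6*0.0086 = 0.1028
  x_4 = 0.1417 - 0.1*1.9845 = -0.0567
  y_4 = 0.0086 - 0.1*0.1028 = -0.0017
f(-0.0567, -0.0017) = 7*(-0.0567)^2 + 6*(-0.0017)^2 = 0.0225


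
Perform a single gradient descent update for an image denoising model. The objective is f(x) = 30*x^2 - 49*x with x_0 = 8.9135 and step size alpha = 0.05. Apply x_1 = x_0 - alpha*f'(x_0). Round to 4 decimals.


We compute the gradient at x_0 and apply the update.
f'(x) = 60*x - 49
f'(8.9135) = 60*8.9135 - 49 = 485.81
x_1 = 8.9135 - 0.05*485.81 = -15.377


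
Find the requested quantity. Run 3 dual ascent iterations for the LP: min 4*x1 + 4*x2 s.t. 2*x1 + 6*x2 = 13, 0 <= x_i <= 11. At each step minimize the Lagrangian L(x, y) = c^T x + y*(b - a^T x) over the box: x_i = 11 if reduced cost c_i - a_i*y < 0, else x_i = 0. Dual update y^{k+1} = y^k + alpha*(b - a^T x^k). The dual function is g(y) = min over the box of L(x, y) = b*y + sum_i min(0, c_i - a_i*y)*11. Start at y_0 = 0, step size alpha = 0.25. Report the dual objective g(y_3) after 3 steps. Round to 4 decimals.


Dual ascent for LP: min 4*x1 + 4*x2, 2*x1 + 6*x2 = 13, 0 <= x_i <= 11
Step 1: y^k = 0.0, reduced costs: (4.0, 4.0)
  x^k = (0.0, 0.0), subgradient = b - a^T x = 13.0
  y^{k+1} = 0.0 + 0.25*13.0 = 3.25
Step 2: y^k = 3.25, reduced costs: (-2.5, -15.5)
  x^k = (11.0, 11.0), subgradient = b - a^T x = -75.0
  y^{k+1} = 3.25 + 0.25*-75.0 = -15.5
Step 3: y^k = -15.5, reduced costs: (35.0, 97.0)
  x^k = (0.0, 0.0), subgradient = b - a^T x = 13.0
  y^{k+1} = -15.5 + 0.25*13.0 = -12.25
Dual objective at y_3 = -12.25: reduced costs (28.5, 77.5), box minimizer x = (0.0, 0.0)
g(y_3) = b*y + (c1 - a1*y)*x1 + (c2 - a2*y)*x2 = 13*(-12.25) + 28.5*0.0 + 77.5*0.0 = -159.25 + 0.0 + 0.0 = -159.25


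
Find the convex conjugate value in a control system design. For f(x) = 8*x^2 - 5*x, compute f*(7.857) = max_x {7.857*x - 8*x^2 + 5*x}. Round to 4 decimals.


f*(y) = sup_x {y*x - a*x^2 - b*x} = sup_x {(y-b)*x - a*x^2}
FOC: (y - b) - 2a*x = 0 => x* = (y - b)/(2a)
x* = (7.857 + 5)/(2*8) = 0.8036
f*(7.857) = (y-b)^2/(4a) = (7.857 + 5)^2/(4*8)
= 165.3024/32 = 5.1657


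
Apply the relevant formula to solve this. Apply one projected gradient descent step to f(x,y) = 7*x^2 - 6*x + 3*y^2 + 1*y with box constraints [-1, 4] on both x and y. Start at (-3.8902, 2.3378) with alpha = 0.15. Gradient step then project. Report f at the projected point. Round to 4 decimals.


Step 1: Compute gradient at (-3.8902, 2.3378).
grad_x = 2*7*-3.8902 - 6 = -60.4628
grad_y = 2*3*2.3378 + 1 = 15.0268
Step 2: Gradient step.
x_raw = -3.8902 - 0.15*-60.4628 = 5.1792
y_raw = 2.3378 - 0.15*15.0268 = 0.0838
Step 3: Project onto [-1, 4].
x_proj = clip(5.1792) = 4.0
y_proj = clip(0.0838) = 0.0838
Step 4: Evaluate f.
f(4.0, 0.0838) = 88.1048


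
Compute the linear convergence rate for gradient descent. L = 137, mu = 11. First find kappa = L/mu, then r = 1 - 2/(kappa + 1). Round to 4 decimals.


Step 1: Compute the condition number.
kappa = L/mu = 137/11 = 12.4545
Step 2: Compute the convergence rate.
r = 1 - 2/(kappa + 1) = 1 - 2*mu/(L + mu) = (L - mu)/(L + mu) = 126/148 = 0.8514


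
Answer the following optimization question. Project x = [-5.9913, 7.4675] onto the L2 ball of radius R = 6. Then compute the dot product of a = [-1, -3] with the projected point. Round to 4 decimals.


Step 1: Compute ||x|| (intermediates to 6 decimals).
||x|| = sqrt((-5.9913)^2 + 7.4675^2) = 9.573883
Step 2: Project.
Since ||x|| > R, scale = R/||x|| = 6/9.573883 = 0.626705, proj(x) = scale * x
proj(x) = [-3.754778, 4.67992]
Step 3: Dot product.
a^T * proj(x) = -1*(-3.754778) - 3*4.67992 = -10.285


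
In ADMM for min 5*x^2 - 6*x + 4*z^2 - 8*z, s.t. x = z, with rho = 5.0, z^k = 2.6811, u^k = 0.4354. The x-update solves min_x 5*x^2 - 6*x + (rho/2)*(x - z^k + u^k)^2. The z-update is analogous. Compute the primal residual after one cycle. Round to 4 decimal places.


ADMM iteration with rho = 5.0, z^k = 2.6811, u^k = 0.4354
Step 1: x-update.
Minimize 5*x^2 - 6*x + (5.0/2)*(x - 2.6811 + 0.4354)^2
FOC: (2*5 + 5.0)*x = 6 + 5.0*(2.6811 - 0.4354)
x^{k+1} = 1.1486
Step 2: z-update.
Minimize 4*z^2 - 8*z + (5.0/2)*(1.1486 - z + 0.4354)^2
FOC: (2*4 + 5.0)*z = 8 + 5.0*(1.1486 + 0.4354)
z^{k+1} = 1.2246
Step 3: u-update.
u^{k+1} = 0.4354 + 1.1486 - 1.2246 = 0.3594
Step 4: Primal residual = |1.1486 - 1.2246| = 0.076


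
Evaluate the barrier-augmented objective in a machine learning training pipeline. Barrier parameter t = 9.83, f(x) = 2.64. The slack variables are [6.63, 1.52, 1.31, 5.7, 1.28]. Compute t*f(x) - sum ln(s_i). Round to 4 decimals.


Step 1: Compute log-barrier.
ln values: [1.8916, 0.4187, 0.27, 1.7405, 0.2469]
phi = -(1.8916 + 0.4187 + 0.27 + 1.7405 + 0.2469) = -4.5677
Step 2: Compute augmented objective.
t*f(x) = 9.83*2.64 = 25.9512
Total = 25.9512 - 4.5677 = 21.3835


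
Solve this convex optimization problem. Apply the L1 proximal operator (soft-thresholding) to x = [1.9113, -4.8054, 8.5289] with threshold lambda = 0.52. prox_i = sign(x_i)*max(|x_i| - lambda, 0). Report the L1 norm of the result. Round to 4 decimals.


Soft-thresholding with lambda = 0.52:
prox(1.9113) = sign(1.9113)*max(|1.9113| - 0.52, 0) = 1.3913
prox(-4.8054) = sign(-4.8054)*max(|-4.8054| - 0.52, 0) = -4.2854
prox(8.5289) = sign(8.5289)*max(|8.5289| - 0.52, 0) = 8.0089
prox(x) = [1.3913, -4.2854, 8.0089]
||prox(x)||_1 = 1.3913 + 4.2854 + 8.0089 = 13.6856


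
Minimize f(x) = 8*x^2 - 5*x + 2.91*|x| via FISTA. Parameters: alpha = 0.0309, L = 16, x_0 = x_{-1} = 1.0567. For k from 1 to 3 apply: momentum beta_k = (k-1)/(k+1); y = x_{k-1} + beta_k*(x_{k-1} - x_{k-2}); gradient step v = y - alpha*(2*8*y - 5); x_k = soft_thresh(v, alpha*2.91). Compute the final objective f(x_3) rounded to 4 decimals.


FISTA on f(x) = 8*x^2 - 5*x + 2.91*|x|
L = 16, alpha = 0.0309
Iteration 1: beta = 0.0, y = 1.0567 + 0.0*(1.0567 - 1.0567) = 1.0567
  grad(y) = 11.9072, v = y - alpha*grad = 0.6888
  prox(v) = soft_thresh(0.6888, 0.0899) = 0.5988
Iteration 2: beta = 0.3333, y = 0.5988 + 0.3333*(0.5988 - 1.0567) = 0.4462
  grad(y) = 2.1397, v = y - alpha*grad = 0.3801
  prox(v) = soft_thresh(0.3801, 0.0899) = 0.2902
Iteration 3: beta = 0.5, y = 0.2902 + 0.5*(0.2902 - 0.5988) = 0.1359
  grad(y) = -2.8261, v = y - alpha*grad = 0.2232
  prox(v) = soft_thresh(0.2232, 0.0899) = 0.1333
f(x_3) = 8*0.1333^2 - 5*0.1333 + 2.91*|0.1333| = -0.1364


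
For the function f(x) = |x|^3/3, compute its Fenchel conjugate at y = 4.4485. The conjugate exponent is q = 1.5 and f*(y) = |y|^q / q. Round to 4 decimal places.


The conjugate exponent q satisfies 1/p + 1/q = 1.
p = 3, so q = 3/(3 - 1) = 1.5
|y|^q = 4.4485^1.5 = 9.3825
f*(4.4485) = 9.3825 / 1.5 = 6.255


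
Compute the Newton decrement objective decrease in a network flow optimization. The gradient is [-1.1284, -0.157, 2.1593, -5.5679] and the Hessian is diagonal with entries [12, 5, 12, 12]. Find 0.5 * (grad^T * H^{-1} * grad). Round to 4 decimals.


Step 1: H is diagonal, so H^(-1) * g = [-0.094, -0.0314, 0.1799, -0.464].
Step 2: g^T H^(-1) g = sum_i g_i^2 / H_ii
  = (-1.1284)^2/12 + (-0.157)^2/5 + (2.1593)^2/12 + (-5.5679)^2/12
  = 0.1061 + 0.0049 + 0.3885 + 2.5835 = 3.083
Step 3: Objective decrease = 0.5 * g^T H^(-1) g = 1.5415


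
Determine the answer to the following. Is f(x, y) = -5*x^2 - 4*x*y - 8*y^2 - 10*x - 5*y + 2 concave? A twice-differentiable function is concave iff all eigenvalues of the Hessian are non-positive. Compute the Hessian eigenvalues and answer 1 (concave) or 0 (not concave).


The Hessian of f(x,y) = -5*x^2 - 4*x*y - 8*y^2 - 10*x - 5*y + 2 is:
H = [[-10, -4], [-4, -16]]
Trace = -10 - 16 = -26
Determinant = -10*-16 - (-4)^2 = 144
Discriminant = (-26)^2 - 4*144 = 100.0
Eigenvalues: lambda_1 = -18.0, lambda_2 = -8.0
The function is concave.

1


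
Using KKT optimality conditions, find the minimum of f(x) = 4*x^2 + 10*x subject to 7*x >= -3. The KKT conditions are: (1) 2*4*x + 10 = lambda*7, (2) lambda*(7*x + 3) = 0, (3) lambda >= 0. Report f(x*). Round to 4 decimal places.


Step 1: Try lambda = 0 (constraint inactive).
x_unc = -10/(2*4) = -1.25
Check: 7*-1.25 = -8.75 < -3 -- violated!
Step 2: Constraint must be active: 7*x = -3
x* = -3/7 = -0.4286 (rounded; the exact value -3/7 is used below)
lambda = (2*4*(-3/7) + 10)/7 = 0.9388
Step 3: Compute optimal value.
f(x*) = 4*(-3/7)^2 + 10*(-3/7) = -3.551


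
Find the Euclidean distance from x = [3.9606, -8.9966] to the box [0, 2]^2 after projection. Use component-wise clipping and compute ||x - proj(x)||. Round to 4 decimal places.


Project each component onto [0, 2].
clip(3.9606) = 2.0, clip(-8.9966) = 0.0
Projection = [2.0, 0.0]
Squared diffs: [3.844, 80.9388]
Distance = sqrt(84.7828) = 9.2078


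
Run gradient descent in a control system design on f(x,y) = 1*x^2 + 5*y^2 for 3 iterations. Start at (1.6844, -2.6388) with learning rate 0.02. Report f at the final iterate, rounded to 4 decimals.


Gradient descent on f(x,y) = 1*x^2 + 5*y^2.
Starting point: (1.6844, -2.6388), alpha = 0.02
Step 1: grad_x = 2*1*1.6844 = 3.3688, grad_y = 2*5*-2.6388 = -26.388
  x_1 = 1.6844 - 0.02*3.3688 = 1.617
  y_1 = -2.6388 - 0.02*-26.388 = -2.111
Step 2: grad_x = 2*1*1.617 = 3.234, grad_y = 2*5*-2.111 = -21.1104
  x_2 = 1.617 - 0.02*3.234 = 1.5523
  y_2 = -2.111 - 0.02*-21.1104 = -1.6888
Step 3: grad_x = 2*1*1.5523 = 3.1047, grad_y = 2*5*-1.6888 = -16.8883
  x_3 = 1.5523 - 0.02*3.1047 = 1.4902
  y_3 = -1.6888 - 0.02*-16.8883 = -1.3511
f(1.4902, -1.3511) = 1*1.4902^2 + 5*(-1.3511)^2 = 11.3477


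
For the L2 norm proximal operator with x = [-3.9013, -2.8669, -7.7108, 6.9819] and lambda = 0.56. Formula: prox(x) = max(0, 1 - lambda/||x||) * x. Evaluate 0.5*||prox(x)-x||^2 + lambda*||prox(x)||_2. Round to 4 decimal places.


Step 1: Compute ||x||.
||x|| = 11.4736
Step 2: Compute scaling factor.
scale = max(0, 1 - 0.56/11.4736) = 0.9512
Step 3: prox(x) = [-3.7109, -2.727, -7.3345, 6.6411]
||prox(x)|| = 10.9136
Step 4: Proximal objective.
0.5*||prox-x||^2 = 0.1568
lambda*||prox|| = 6.1116
Total = 6.2684


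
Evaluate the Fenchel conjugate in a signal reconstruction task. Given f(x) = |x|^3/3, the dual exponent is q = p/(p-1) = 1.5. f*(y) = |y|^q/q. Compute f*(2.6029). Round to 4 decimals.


The conjugate exponent q satisfies 1/p + 1/q = 1.
p = 3, so q = 3/(3 - 1) = 1.5
|y|^q = 2.6029^1.5 = 4.1994
f*(2.6029) = 4.1994 / 1.5 = 2.7996


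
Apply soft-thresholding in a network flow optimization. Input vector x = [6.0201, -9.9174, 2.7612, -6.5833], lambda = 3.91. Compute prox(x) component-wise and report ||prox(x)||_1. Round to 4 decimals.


Soft-thresholding with lambda = 3.91:
prox(6.0201) = sign(6.0201)*max(|6.0201| - 3.91, 0) = 2.1101
prox(-9.9174) = sign(-9.9174)*max(|-9.9174| - 3.91, 0) = -6.0074
prox(2.7612) = sign(2.7612)*max(|2.7612| - 3.91, 0) = 0.0
prox(-6.5833) = sign(-6.5833)*max(|-6.5833| - 3.91, 0) = -2.6733
prox(x) = [2.1101, -6.0074, 0.0, -2.6733]
||prox(x)||_1 = 2.1101 + 6.0074 + 0.0 + 2.6733 = 10.7908


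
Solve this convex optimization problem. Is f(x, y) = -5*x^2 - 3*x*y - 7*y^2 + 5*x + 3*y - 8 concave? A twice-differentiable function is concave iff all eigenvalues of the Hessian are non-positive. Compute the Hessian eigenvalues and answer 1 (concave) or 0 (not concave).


The Hessian of f(x,y) = -5*x^2 - 3*x*y - 7*y^2 + 5*x + 3*y - 8 is:
H = [[-10, -3], [-3, -14]]
Trace = -10 - 14 = -24
Determinant = -10*-14 - (-3)^2 = 131
Discriminant = (-24)^2 - 4*131 = 52.0
Eigenvalues: lambda_1 = -15.6056, lambda_2 = -8.3944
The function is concave.

1


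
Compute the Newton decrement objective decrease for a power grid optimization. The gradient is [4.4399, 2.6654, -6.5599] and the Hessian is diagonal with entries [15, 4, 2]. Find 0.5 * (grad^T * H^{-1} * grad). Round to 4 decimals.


Step 1: H is diagonal, so H^(-1) * g = [0.296, 0.6664, -3.28].
Step 2: g^T H^(-1) g = sum_i g_i^2 / H_ii
  = (4.4399)^2/15 + (2.6654)^2/4 + (-6.5599)^2/2
  = 1.3142 + 1.7761 + 21.5161 = 24.6064
Step 3: Objective decrease = 0.5 * g^T H^(-1) g = 12.3032


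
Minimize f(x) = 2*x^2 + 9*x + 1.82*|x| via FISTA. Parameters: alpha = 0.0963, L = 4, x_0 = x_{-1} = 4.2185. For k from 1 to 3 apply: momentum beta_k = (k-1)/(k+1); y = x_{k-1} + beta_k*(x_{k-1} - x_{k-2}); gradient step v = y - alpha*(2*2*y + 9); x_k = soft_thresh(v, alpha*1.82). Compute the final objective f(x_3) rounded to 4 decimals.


FISTA on f(x) = 2*x^2 + 9*x + 1.82*|x|
L = 4, alpha = 0.0963
Iteration 1: beta = 0.0, y = 4.2185 + 0.0*(4.2185 - 4.2185) = 4.2185
  grad(y) = 25.874, v = y - alpha*grad = 1.7268
  prox(v) = soft_thresh(1.7268, 0.1753) = 1.5516
Iteration 2: beta = 0.3333, y = 1.5516 + 0.3333*(1.5516 - 4.2185) = 0.6626
  grad(y) = 11.6504, v = y - alpha*grad = -0.4593
  prox(v) = soft_thresh(-0.4593, 0.1753) = -0.2841
Iteration 3: beta = 0.5, y = -0.2841 + 0.5*(-0.2841 - 1.5516) = -1.2019
  grad(y) = 4.1924, v = y - alpha*grad = -1.6056
  prox(v) = soft_thresh(-1.6056, 0.1753) = -1.4304
f(x_3) = 2*(-1.4304)^2 + 9*(-1.4304) + 1.82*|-1.4304| = -6.1781


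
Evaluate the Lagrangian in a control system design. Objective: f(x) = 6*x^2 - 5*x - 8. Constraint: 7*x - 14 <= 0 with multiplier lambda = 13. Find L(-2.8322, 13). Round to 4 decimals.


Step 1: Evaluate f(x).
f(-2.8322) = 6*(-2.8322)^2 - 5*(-2.8322) - 8 = 54.2891
Step 2: Evaluate g(x).
g(-2.8322) = 7*-2.8322 - 14 = -33.8254
Step 3: Compute Lagrangian.
L = 54.2891 + 13*-33.8254 = -385.4411


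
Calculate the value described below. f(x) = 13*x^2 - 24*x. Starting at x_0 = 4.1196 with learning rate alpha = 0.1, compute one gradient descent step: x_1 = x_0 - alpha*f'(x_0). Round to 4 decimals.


We compute the gradient at x_0 and apply the update.
f'(x) = 26*x - 24
f'(4.1196) = 26*4.1196 - 24 = 83.1096
x_1 = 4.1196 - 0.1*83.1096 = -4.1914


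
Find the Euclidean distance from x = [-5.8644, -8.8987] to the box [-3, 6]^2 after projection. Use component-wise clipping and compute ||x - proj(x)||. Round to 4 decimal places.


Project each component onto [-3, 6].
clip(-5.8644) = -3.0, clip(-8.8987) = -3.0
Projection = [-3.0, -3.0]
Squared diffs: [8.2048, 34.7947]
Distance = sqrt(42.9995) = 6.5574


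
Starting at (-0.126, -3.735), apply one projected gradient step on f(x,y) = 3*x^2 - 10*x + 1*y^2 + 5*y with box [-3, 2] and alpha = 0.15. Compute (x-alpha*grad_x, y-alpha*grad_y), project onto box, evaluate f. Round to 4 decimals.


Step 1: Compute gradient at (-0.126, -3.735).
grad_x = 2*3*-0.126 - 10 = -10.756
grad_y = 2*1*-3.735 + 5 = -2.47
Step 2: Gradient step.
x_raw = -0.126 - 0.15*-10.756 = 1.4874
y_raw = -3.735 - 0.15*-2.47 = -3.3645
Step 3: Project onto [-3, 2].
x_proj = clip(1.4874) = 1.4874
y_proj = clip(-3.3645) = -3.0
Step 4: Evaluate f.
f(1.4874, -3.0) = -14.2369


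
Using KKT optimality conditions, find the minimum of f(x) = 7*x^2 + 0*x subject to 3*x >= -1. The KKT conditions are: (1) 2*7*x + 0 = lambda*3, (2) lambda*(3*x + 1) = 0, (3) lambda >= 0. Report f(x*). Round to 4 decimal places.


Step 1: Try lambda = 0 (constraint inactive).
Stationarity: 2*7*x + 0 = 0
x* = 0/(2*7) = 0.0
Check constraint: 3*0.0 = 0.0 >= -1 -- satisfied.
Step 2: Compute optimal value.
f(x*) = 7*0.0^2 + 0*0.0 = 0.0


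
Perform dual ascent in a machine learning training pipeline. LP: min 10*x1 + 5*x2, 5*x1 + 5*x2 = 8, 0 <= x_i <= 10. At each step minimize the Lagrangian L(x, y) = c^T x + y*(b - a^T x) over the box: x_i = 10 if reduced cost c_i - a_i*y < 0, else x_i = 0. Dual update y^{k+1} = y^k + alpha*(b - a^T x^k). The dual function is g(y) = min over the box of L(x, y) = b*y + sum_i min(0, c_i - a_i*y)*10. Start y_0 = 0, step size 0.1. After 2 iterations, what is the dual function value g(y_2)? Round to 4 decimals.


Dual ascent for LP: min 10*x1 + 5*x2, 5*x1 + 5*x2 = 8, 0 <= x_i <= 10
Step 1: y^k = 0.0, reduced costs: (10.0, 5.0)
  x^k = (0.0, 0.0), subgradient = b - a^T x = 8.0
  y^{k+1} = 0.0 + 0.1*8.0 = 0.8
Step 2: y^k = 0.8, reduced costs: (6.0, 1.0)
  x^k = (0.0, 0.0), subgradient = b - a^T x = 8.0
  y^{k+1} = 0.8 + 0.1*8.0 = 1.6
Dual objective at y_2 = 1.6: reduced costs (2.0, -3.0), box minimizer x = (0.0, 10.0)
g(y_2) = b*y + (c1 - a1*y)*x1 + (c2 - a2*y)*x2 = 8*1.6 + 2.0*0.0 + (-3.0)*10.0 = 12.8 + 0.0 - 30.0 = -17.2


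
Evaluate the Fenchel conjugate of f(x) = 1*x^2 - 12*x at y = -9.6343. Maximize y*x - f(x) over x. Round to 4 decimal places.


f*(y) = sup_x {y*x - a*x^2 - b*x} = sup_x {(y-b)*x - a*x^2}
FOC: (y - b) - 2a*x = 0 => x* = (y - b)/(2a)
x* = (-9.6343 + 12)/(2*1) = 1.1829
f*(-9.6343) = (y-b)^2/(4a) = (-9.6343 + 12)^2/(4*1)
= 5.5965/4 = 1.3991


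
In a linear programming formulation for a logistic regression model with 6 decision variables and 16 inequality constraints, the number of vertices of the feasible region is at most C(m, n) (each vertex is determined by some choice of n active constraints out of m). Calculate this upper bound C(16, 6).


Each vertex corresponds to some choice of n active constraints out of m, so the number of vertices is at most C(m, n) = m! / (n!(m-n)!).
m = 16, n = 6
Numerator: 16 * 15 * 14 * 13 * 12 * 11
Denominator: 6! = 720
C(16, 6) = 8008


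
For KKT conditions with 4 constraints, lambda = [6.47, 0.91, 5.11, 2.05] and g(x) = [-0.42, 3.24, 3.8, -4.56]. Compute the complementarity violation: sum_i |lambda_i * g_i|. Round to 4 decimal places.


KKT complementary slackness check:
lambda_1 * g_1 = 6.47 * -0.42 = -2.7174
lambda_2 * g_2 = 0.91 * 3.24 = 2.9484
lambda_3 * g_3 = 5.11 * 3.8 = 19.418
lambda_4 * g_4 = 2.05 * -4.56 = -9.348
Total violation = 2.7174 + 2.9484 + 19.418 + 9.348 = 34.4318


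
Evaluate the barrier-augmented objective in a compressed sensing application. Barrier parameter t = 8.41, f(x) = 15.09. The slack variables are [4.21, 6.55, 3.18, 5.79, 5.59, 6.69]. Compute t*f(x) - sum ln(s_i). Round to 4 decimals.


Step 1: Compute log-barrier.
ln values: [1.4375, 1.8795, 1.1569, 1.7561, 1.721, 1.9006]
phi = -(1.4375 + 1.8795 + 1.1569 + 1.7561 + 1.721 + 1.9006) = -9.8515
Step 2: Compute augmented objective.
t*f(x) = 8.41*15.09 = 126.9069
Total = 126.9069 - 9.8515 = 117.0554


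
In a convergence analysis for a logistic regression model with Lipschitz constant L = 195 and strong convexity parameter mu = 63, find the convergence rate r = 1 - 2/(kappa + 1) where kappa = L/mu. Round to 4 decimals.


Step 1: Compute the condition number.
kappa = L/mu = 195/63 = 3.0952
Step 2: Compute the convergence rate.
r = 1 - 2/(kappa + 1) = 1 - 2*mu/(L + mu) = (L - mu)/(L + mu) = 132/258 = 0.5116


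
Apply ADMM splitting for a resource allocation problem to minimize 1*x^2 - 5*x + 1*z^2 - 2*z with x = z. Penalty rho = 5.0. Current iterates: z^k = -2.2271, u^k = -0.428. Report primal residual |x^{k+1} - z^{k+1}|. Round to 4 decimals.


ADMM iteration with rho = 5.0, z^k = -2.2271, u^k = -0.428
Step 1: x-update.
Minimize 1*x^2 - 5*x + (5.0/2)*(x + 2.2271 - 0.428)^2
FOC: (2*1 + 5.0)*x = 5 + 5.0*(-2.2271 + 0.428)
x^{k+1} = -0.5708
Step 2: z-update.
Minimize 1*z^2 - 2*z + (5.0/2)*(-0.5708 - z - 0.428)^2
FOC: (2*1 + 5.0)*z = 2 + 5.0*(-0.5708 - 0.428)
z^{k+1} = -0.4277
Step 3: u-update.
u^{k+1} = -0.428 - 0.5708 + 0.4277 = -0.5711
Step 4: Primal residual = |-0.5708 + 0.4277| = 0.1431


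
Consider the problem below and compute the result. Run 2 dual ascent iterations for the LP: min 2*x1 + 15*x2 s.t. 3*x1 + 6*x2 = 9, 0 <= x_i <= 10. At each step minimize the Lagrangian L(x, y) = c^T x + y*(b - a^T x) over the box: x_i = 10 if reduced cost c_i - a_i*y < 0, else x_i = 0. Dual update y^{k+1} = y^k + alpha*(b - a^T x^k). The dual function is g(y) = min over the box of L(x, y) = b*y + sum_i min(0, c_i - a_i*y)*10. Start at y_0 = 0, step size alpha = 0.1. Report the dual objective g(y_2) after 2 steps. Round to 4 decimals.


Dual ascent for LP: min 2*x1 + 15*x2, 3*x1 + 6*x2 = 9, 0 <= x_i <= 10
Step 1: y^k = 0.0, reduced costs: (2.0, 15.0)
  x^k = (0.0, 0.0), subgradient = b - a^T x = 9.0
  y^{k+1} = 0.0 + 0.1*9.0 = 0.9
Step 2: y^k = 0.9, reduced costs: (-0.7, 9.6)
  x^k = (10.0, 0.0), subgradient = b - a^T x = -21.0
  y^{k+1} = 0.9 + 0.1*-21.0 = -1.2
Dual objective at y_2 = -1.2: reduced costs (5.6, 22.2), box minimizer x = (0.0, 0.0)
g(y_2) = b*y + (c1 - a1*y)*x1 + (c2 - a2*y)*x2 = 9*(-1.2) + 5.6*0.0 + 22.2*0.0 = -10.8 + 0.0 + 0.0 = -10.8


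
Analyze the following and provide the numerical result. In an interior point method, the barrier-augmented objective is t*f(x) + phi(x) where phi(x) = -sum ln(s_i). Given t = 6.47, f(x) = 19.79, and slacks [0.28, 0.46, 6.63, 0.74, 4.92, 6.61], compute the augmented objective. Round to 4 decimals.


Step 1: Compute log-barrier.
ln values: [-1.273, -0.7765, 1.8916, -0.3011, 1.5933, 1.8886]
phi = -(-1.273 - 0.7765 + 1.8916 - 0.3011 + 1.5933 + 1.8886) = -3.0229
Step 2: Compute augmented objective.
t*f(x) = 6.47*19.79 = 128.0413
Total = 128.0413 - 3.0229 = 125.0184


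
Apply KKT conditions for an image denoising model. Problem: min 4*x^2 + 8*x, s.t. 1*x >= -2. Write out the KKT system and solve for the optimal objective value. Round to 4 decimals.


Step 1: Try lambda = 0 (constraint inactive).
Stationarity: 2*4*x + 8 = 0
x* = -8/(2*4) = -1.0
Check constraint: 1*-1.0 = -1.0 >= -2 -- satisfied.
Step 2: Compute optimal value.
f(x*) = 4*(-1.0)^2 + 8*(-1.0) = -4.0


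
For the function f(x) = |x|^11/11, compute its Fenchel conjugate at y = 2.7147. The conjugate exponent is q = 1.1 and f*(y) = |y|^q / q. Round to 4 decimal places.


The conjugate exponent q satisfies 1/p + 1/q = 1.
p = 11, so q = 11/(11 - 1) = 1.1
|y|^q = 2.7147^1.1 = 2.9998
f*(2.7147) = 2.9998 / 1.1 = 2.7271


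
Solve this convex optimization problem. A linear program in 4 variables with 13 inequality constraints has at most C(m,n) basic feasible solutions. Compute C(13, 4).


Each vertex corresponds to some choice of n active constraints out of m, so the number of vertices is at most C(m, n) = m! / (n!(m-n)!).
m = 13, n = 4
Numerator: 13 * 12 * 11 * 10
Denominator: 4! = 24
C(13, 4) = 715


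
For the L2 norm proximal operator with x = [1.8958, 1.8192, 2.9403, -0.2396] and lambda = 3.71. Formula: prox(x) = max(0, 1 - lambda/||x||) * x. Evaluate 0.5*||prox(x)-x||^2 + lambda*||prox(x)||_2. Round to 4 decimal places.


Step 1: Compute ||x||.
||x|| = 3.9505
Step 2: Compute scaling factor.
scale = max(0, 1 - 3.71/3.9505) = 0.0609
Step 3: prox(x) = [0.1154, 0.1107, 0.179, -0.0146]
||prox(x)|| = 0.2405
Step 4: Proximal objective.
0.5*||prox-x||^2 = 6.8821
lambda*||prox|| = 0.8923
Total = 7.7742


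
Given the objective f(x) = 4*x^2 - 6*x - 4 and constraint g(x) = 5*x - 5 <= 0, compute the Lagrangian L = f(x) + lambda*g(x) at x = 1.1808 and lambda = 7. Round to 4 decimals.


Step 1: Evaluate f(x).
f(1.1808) = 4*1.1808^2 - 6*1.1808 - 4 = -5.5076
Step 2: Evaluate g(x).
g(1.1808) = 5*1.1808 - 5 = 0.904
Step 3: Compute Lagrangian.
L = -5.5076 + 7*0.904 = 0.8204


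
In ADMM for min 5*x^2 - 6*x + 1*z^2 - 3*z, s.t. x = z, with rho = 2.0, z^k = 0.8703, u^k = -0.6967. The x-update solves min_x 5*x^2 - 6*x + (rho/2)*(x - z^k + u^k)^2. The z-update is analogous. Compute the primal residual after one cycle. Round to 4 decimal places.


ADMM iteration with rho = 2.0, z^k = 0.8703, u^k = -0.6967
Step 1: x-update.
Minimize 5*x^2 - 6*x + (2.0/2)*(x - 0.8703 - 0.6967)^2
FOC: (2*5 + 2.0)*x = 6 + 2.0*(0.8703 + 0.6967)
x^{k+1} = 0.7612
Step 2: z-update.
Minimize 1*z^2 - 3*z + (2.0/2)*(0.7612 - z - 0.6967)^2
FOC: (2*1 + 2.0)*z = 3 + 2.0*(0.7612 - 0.6967)
z^{k+1} = 0.7822
Step 3: u-update.
u^{k+1} = -0.6967 + 0.7612 - 0.7822 = -0.7178
Step 4: Primal residual = |0.7612 - 0.7822| = 0.0211


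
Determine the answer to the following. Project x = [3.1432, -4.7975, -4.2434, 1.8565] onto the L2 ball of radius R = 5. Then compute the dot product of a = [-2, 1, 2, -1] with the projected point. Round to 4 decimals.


Step 1: Compute ||x|| (intermediates to 6 decimals).
||x|| = sqrt(3.1432^2 + (-4.7975)^2 + (-4.2434)^2 + 1.8565^2) = 7.37216
Step 2: Project.
Since ||x|| > R, scale = R/||x|| = 5/7.37216 = 0.678227, proj(x) = scale * x
proj(x) = [2.131803, -3.253794, -2.877988, 1.259128]
Step 3: Dot product.
a^T * proj(x) = -2*2.131803 + 1*(-3.253794) + 2*(-2.877988) - 1*1.259128 = -14.5325


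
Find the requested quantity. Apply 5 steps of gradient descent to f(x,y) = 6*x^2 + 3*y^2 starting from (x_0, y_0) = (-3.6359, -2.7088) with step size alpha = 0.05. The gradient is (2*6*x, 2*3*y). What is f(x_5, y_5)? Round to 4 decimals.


Gradient descent on f(x,y) = 6*x^2 + 3*y^2.
Starting point: (-3.6359, -2.7088), alpha = 0.05
Step 1: grad_x = 2*6*-3.6359 = -43.6308, grad_y = 2*3*-2.7088 = -16.2528
  x_1 = -3.6359 - 0.05*-43.6308 = -1.4544
  y_1 = -2.7088 - 0.05*-16.2528 = -1.8962
Step 2: grad_x = 2*6*-1.4544 = -17.4523, grad_y = 2*3*-1.8962 = -11.377
  x_2 = -1.4544 - 0.05*-17.4523 = -0.5817
  y_2 = -1.8962 - 0.05*-11.377 = -1.3273
Step 3: grad_x = 2*6*-0.5817 = -6.9809, grad_y = 2*3*-1.3273 = -7.9639
  x_3 = -0.5817 - 0.05*-6.9809 = -0.2327
  y_3 = -1.3273 - 0.05*-7.9639 = -0.9291
Step 4: grad_x = 2*6*-0.2327 = -2.7924, grad_y = 2*3*-0.9291 = -5.5747
  x_4 = -0.2327 - 0.05*-2.7924 = -0.0931
  y_4 = -0.9291 - 0.05*-5.5747 = -0.6504
Step 5: grad_x = 2*6*-0.0931 = -1.1169, grad_y = 2*3*-0.6504 = -3.9023
  x_5 = -0.0931 - 0.05*-1.1169 = -0.0372
  y_5 = -0.6504 - 0.05*-3.9023 = -0.4553
f(-0.0372, -0.4553) = 6*(-0.0372)^2 + 3*(-0.4553)^2 = 0.6301


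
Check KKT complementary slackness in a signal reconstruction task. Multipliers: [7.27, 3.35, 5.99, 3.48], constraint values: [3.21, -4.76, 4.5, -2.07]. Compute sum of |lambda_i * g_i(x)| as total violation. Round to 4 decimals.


KKT complementary slackness check:
lambda_1 * g_1 = 7.27 * 3.21 = 23.3367
lambda_2 * g_2 = 3.35 * -4.76 = -15.946
lambda_3 * g_3 = 5.99 * 4.5 = 26.955
lambda_4 * g_4 = 3.48 * -2.07 = -7.2036
Total violation = 23.3367 + 15.946 + 26.955 + 7.2036 = 73.4413


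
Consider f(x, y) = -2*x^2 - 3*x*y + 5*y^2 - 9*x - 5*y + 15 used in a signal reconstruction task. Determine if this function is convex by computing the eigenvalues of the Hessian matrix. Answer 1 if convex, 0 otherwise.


The Hessian of f(x,y) = -2*x^2 - 3*x*y + 5*y^2 - 9*x - 5*y + 15 is:
H = [[-4, -3], [-3, 10]]
Trace = -4 + 10 = 6
Determinant = -4*10 - (-3)^2 = -49
Discriminant = (6)^2 - 4*-49 = 232.0
Eigenvalues: lambda_1 = -4.6158, lambda_2 = 10.6158
The function is not convex.

0


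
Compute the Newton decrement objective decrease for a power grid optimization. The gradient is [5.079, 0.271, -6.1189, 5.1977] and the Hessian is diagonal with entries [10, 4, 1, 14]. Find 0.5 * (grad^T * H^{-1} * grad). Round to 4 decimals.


Step 1: H is diagonal, so H^(-1) * g = [0.5079, 0.0678, -6.1189, 0.3713].
Step 2: g^T H^(-1) g = sum_i g_i^2 / H_ii
  = (5.079)^2/10 + (0.271)^2/4 + (-6.1189)^2/1 + (5.1977)^2/14
  = 2.5796 + 0.0184 + 37.4409 + 1.9297 = 41.9686
Step 3: Objective decrease = 0.5 * g^T H^(-1) g = 20.9843
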